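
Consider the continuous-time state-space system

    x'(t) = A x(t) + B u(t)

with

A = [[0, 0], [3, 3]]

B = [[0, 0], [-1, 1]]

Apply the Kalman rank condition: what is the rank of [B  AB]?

1

AB = [[0, 0], [-3, 3]]
Controllability matrix C = [B  AB] = [[0, 0, 0, 0], [-1, 1, -3, 3]]
Every column of C is a scalar multiple of column 1 = [0, -1] (multipliers 1, -1, 3, -3), so the columns span a one-dimensional space.
C ≠ 0, hence rank(C) = 1.
rank(C) = 1 < n = 2, so the pair (A, B) is not completely controllable.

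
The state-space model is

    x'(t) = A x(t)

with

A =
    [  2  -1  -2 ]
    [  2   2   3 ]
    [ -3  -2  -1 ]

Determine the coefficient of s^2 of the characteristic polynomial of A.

Expand det(sI - A) for the 3×3 matrix.
p(s) = s^3 - 3s^2 + 2s - 11.
(Check: constant term = det(-A) = (-1)^3 det A = -11; coefficient of s^2 = -tr A = -3.)
The coefficient of s^2 is -3.

-3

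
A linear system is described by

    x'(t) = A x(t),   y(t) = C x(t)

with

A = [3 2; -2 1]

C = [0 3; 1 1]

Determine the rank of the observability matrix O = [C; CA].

2

CA = [[-6, 3], [1, 3]]
Observability matrix O = [C; CA] = [[0, 3], [1, 1], [-6, 3], [1, 3]]
Take the 2×2 submatrix of O formed by rows 1, 2: [[0, 3], [1, 1]]. Its determinant is 0·1 - 3·1 = 0 - 3 = -3 ≠ 0.
So rank(O) ≥ 2; since O has 2 columns, rank(O) = 2.
rank(O) = 2 = n, so the pair (A, C) is completely observable.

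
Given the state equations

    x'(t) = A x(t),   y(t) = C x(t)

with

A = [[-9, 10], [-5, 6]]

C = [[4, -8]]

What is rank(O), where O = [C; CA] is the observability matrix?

1

CA = [[4, -8]]
Observability matrix O = [C; CA] = [[4, -8], [4, -8]]
Every row of O is a scalar multiple of row 1 = [4, -8] (multipliers 1, 1), so the rows span a one-dimensional space.
O ≠ 0, hence rank(O) = 1.
rank(O) = 1 < n = 2, so the pair (A, C) is not completely observable.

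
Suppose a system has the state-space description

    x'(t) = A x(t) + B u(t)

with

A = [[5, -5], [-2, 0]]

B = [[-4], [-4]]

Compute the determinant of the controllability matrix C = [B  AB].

-32

AB = [[0], [8]]
Controllability matrix C = [B  AB] = [[-4, 0], [-4, 8]]
det(C) = (-4)·8 - 0·(-4) = -32 - 0 = -32
Since det(C) ≠ 0, rank(C) = 2 and the system is completely controllable.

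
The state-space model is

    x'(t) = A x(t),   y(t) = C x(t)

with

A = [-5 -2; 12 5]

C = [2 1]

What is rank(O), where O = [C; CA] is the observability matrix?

CA = [[2, 1]]
Observability matrix O = [C; CA] = [[2, 1], [2, 1]]
Every row of O is a scalar multiple of row 1 = [2, 1] (multipliers 1, 1), so the rows span a one-dimensional space.
O ≠ 0, hence rank(O) = 1.
rank(O) = 1 < n = 2, so the pair (A, C) is not completely observable.

1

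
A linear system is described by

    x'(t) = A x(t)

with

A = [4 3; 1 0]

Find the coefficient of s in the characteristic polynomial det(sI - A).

-4

For a 2×2 matrix, det(sI - A) = s^2 - (tr A)s + det A.
tr A = 4, det A = -3.
So p(s) = s^2 - 4s - 3.
The coefficient of s is -4.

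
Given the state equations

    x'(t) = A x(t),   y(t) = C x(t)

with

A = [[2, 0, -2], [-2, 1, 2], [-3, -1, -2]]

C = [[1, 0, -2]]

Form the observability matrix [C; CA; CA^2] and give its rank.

CA = [[8, 2, 2]]
CA^2 = [[6, 0, -16]]
Observability matrix O = [C; CA; CA^2] = [[1, 0, -2], [8, 2, 2], [6, 0, -16]]
det(O) = 1·(2·(-16) - 2·0) - 0·(8·(-16) - 2·6) + (-2)·(8·0 - 2·6) = 1·(-32) - 0·(-140) + (-2)·(-12) = -8 ≠ 0, so rank(O) = 3.
rank(O) = 3 = n, so the pair (A, C) is completely observable.

3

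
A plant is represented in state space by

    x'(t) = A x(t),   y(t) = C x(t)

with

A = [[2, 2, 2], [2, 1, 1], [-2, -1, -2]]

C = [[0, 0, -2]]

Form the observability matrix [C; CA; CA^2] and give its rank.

3

CA = [[4, 2, 4]]
CA^2 = [[4, 6, 2]]
Observability matrix O = [C; CA; CA^2] = [[0, 0, -2], [4, 2, 4], [4, 6, 2]]
det(O) = 0·(2·2 - 4·6) - 0·(4·2 - 4·4) + (-2)·(4·6 - 2·4) = 0·(-20) - 0·(-8) + (-2)·16 = -32 ≠ 0, so rank(O) = 3.
rank(O) = 3 = n, so the pair (A, C) is completely observable.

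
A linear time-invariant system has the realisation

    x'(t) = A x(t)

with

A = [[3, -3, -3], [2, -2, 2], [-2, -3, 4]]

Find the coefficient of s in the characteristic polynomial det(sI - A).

4

Expand det(sI - A) for the 3×3 matrix.
p(s) = s^3 - 5s^2 + 4s - 60.
(Check: constant term = det(-A) = (-1)^3 det A = -60; coefficient of s^2 = -tr A = -5.)
The coefficient of s is 4.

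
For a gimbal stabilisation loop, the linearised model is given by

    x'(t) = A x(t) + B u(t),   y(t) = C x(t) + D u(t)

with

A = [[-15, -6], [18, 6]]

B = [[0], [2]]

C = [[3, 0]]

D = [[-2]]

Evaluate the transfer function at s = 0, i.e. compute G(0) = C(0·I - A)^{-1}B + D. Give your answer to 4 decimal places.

-4.0000

G(0) = C(-A)^{-1}B + D = -C A^{-1} B + D.
det A = 18, so A^{-1} = (1/18)·adj(A) = [[1/3, 1/3], [-1, -5/6]]
A^{-1} B = [2/3, -5/3]^T
C A^{-1} B = 2
G(0) = D - C A^{-1} B = -2 - (2) = -4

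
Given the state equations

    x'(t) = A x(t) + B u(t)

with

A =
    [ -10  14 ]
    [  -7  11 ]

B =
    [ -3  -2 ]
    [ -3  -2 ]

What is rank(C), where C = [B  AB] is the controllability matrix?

1

AB = [[-12, -8], [-12, -8]]
Controllability matrix C = [B  AB] = [[-3, -2, -12, -8], [-3, -2, -12, -8]]
Every column of C is a scalar multiple of column 1 = [-3, -3] (multipliers 1, 2/3, 4, 8/3), so the columns span a one-dimensional space.
C ≠ 0, hence rank(C) = 1.
rank(C) = 1 < n = 2, so the pair (A, B) is not completely controllable.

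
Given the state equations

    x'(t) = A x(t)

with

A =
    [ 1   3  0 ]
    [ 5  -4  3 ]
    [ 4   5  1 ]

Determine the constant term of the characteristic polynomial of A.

Expand det(sI - A) for the 3×3 matrix.
p(s) = s^3 + 2s^2 - 37s - 2.
(Check: constant term = det(-A) = (-1)^3 det A = -2; coefficient of s^2 = -tr A = 2.)
The constant term is -2.

-2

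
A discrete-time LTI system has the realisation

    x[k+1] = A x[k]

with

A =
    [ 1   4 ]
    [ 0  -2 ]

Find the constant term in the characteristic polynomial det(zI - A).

For a 2×2 matrix, det(zI - A) = z^2 - (tr A)z + det A.
tr A = -1, det A = -2.
So p(z) = z^2 + z - 2.
The constant term is -2.

-2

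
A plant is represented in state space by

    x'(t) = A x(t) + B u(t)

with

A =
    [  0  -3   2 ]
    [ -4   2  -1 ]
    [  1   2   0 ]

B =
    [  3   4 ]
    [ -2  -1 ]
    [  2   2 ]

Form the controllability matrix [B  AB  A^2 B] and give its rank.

3

AB = [[10, 7], [-18, -20], [-1, 2]]
A^2B = [[52, 64], [-75, -70], [-26, -33]]
Controllability matrix C = [B  AB  A^2B] = [[3, 4, 10, 7, 52, 64], [-2, -1, -18, -20, -75, -70], [2, 2, -1, 2, -26, -33]]
Take the 3×3 submatrix of C formed by columns 1, 2, 3: [[3, 4, 10], [-2, -1, -18], [2, 2, -1]]. Its determinant is 3·((-1)·(-1) - (-18)·2) - 4·((-2)·(-1) - (-18)·2) + 10·((-2)·2 - (-1)·2) = 3·37 - 4·38 + 10·(-2) = -61 ≠ 0.
So rank(C) ≥ 3; since C has 3 rows, rank(C) = 3.
rank(C) = 3 = n, so the pair (A, B) is completely controllable.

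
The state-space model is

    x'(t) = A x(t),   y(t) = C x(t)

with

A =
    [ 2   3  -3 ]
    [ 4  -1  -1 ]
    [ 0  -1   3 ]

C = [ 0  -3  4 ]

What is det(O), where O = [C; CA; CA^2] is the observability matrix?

596

CA = [[-12, -1, 15]]
CA^2 = [[-28, -50, 82]]
Observability matrix O = [C; CA; CA^2] = [[0, -3, 4], [-12, -1, 15], [-28, -50, 82]]
Expanding along the first row, det(O) = 0·((-1)·82 - 15·(-50)) - (-3)·((-12)·82 - 15·(-28)) + 4·((-12)·(-50) - (-1)·(-28)) = 0·668 - (-3)·(-564) + 4·572 = 596
Since det(O) ≠ 0, rank(O) = 3 and the system is completely observable.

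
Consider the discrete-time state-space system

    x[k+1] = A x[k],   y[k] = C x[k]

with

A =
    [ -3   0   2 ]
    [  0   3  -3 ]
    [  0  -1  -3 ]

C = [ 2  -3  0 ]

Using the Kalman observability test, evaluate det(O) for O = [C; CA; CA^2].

CA = [[-6, -9, 13]]
CA^2 = [[18, -40, -24]]
Observability matrix O = [C; CA; CA^2] = [[2, -3, 0], [-6, -9, 13], [18, -40, -24]]
Expanding along the first row, det(O) = 2·((-9)·(-24) - 13·(-40)) - (-3)·((-6)·(-24) - 13·18) + 0·((-6)·(-40) - (-9)·18) = 2·736 - (-3)·(-90) + 0·402 = 1202
Since det(O) ≠ 0, rank(O) = 3 and the system is completely observable.

1202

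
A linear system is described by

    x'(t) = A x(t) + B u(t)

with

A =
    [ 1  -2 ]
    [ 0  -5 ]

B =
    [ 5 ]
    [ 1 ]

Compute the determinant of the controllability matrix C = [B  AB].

-28

AB = [[3], [-5]]
Controllability matrix C = [B  AB] = [[5, 3], [1, -5]]
det(C) = 5·(-5) - 3·1 = -25 - 3 = -28
Since det(C) ≠ 0, rank(C) = 2 and the system is completely controllable.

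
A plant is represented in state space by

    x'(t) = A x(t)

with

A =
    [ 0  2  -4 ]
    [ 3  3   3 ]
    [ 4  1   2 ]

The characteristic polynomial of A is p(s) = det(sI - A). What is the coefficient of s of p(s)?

Expand det(sI - A) for the 3×3 matrix.
p(s) = s^3 - 5s^2 + 13s - 48.
(Check: constant term = det(-A) = (-1)^3 det A = -48; coefficient of s^2 = -tr A = -5.)
The coefficient of s is 13.

13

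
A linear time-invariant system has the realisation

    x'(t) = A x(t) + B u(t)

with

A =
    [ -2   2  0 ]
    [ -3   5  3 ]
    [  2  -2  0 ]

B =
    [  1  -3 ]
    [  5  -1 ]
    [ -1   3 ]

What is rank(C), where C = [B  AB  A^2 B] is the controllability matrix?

AB = [[8, 4], [19, 13], [-8, -4]]
A^2B = [[22, 18], [47, 41], [-22, -18]]
Controllability matrix C = [B  AB  A^2B] = [[1, -3, 8, 4, 22, 18], [5, -1, 19, 13, 47, 41], [-1, 3, -8, -4, -22, -18]]
The rows r1, r2, r3 of C are linearly dependent: r1 + r3 = 0 (check each entry), so rank(C) ≤ 2.
The 2×2 minor from rows 1, 2, columns 1, 2 is 1·(-1) - (-3)·5 = -1 - (-15) = 14 ≠ 0, so rank(C) = 2.
rank(C) = 2 < n = 3, so the pair (A, B) is not completely controllable.

2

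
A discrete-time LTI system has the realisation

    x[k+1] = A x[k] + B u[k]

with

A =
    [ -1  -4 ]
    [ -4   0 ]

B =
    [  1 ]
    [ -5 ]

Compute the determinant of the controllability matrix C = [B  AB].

AB = [[19], [-4]]
Controllability matrix C = [B  AB] = [[1, 19], [-5, -4]]
det(C) = 1·(-4) - 19·(-5) = -4 - (-95) = 91
Since det(C) ≠ 0, rank(C) = 2 and the system is completely controllable.

91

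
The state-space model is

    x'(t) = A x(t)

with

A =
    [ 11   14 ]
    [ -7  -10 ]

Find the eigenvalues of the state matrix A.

-3, 4

det(sI - A) = s^2 - (tr A)s + det A, with tr A = 11 + (-10) = 1 and det A = 11·(-10) - 14·(-7) = -110 - (-98) = -12.
So p(s) = det(sI - A) = s^2 - s - 12.
Factor s^2 - s - 12: two numbers with sum 1 and product -12 are 4 and -3, so s^2 - s - 12 = (s - 4)(s + 3).
Hence p(s) = (s - 4) (s + 3), with roots -3, 4.
At least one eigenvalue has non-negative real part, so the system is not asymptotically stable.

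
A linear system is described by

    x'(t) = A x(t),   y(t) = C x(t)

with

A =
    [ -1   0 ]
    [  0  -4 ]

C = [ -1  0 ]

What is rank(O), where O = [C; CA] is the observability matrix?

1

CA = [[1, 0]]
Observability matrix O = [C; CA] = [[-1, 0], [1, 0]]
Every row of O is a scalar multiple of row 1 = [-1, 0] (multipliers 1, -1), so the rows span a one-dimensional space.
O ≠ 0, hence rank(O) = 1.
rank(O) = 1 < n = 2, so the pair (A, C) is not completely observable.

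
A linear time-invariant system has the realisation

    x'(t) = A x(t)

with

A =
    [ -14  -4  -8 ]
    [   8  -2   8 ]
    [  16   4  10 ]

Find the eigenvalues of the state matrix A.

det(sI - A) = s^3 - (tr A)s^2 + (M11 + M22 + M33)s - det A, where Mii is the 2×2 principal minor of A obtained by deleting row i and column i.
tr A = (-14) + (-2) + 10 = -6; M11 = (-2)·10 - 8·4 = -20 - 32 = -52; M22 = (-14)·10 - (-8)·16 = -140 - (-128) = -12; M33 = (-14)·(-2) - (-4)·8 = 28 - (-32) = 60; sum of minors = -4.
det A = (-14)·((-2)·10 - 8·4) - (-4)·(8·10 - 8·16) + (-8)·(8·4 - (-2)·16) = (-14)·(-52) - (-4)·(-48) + (-8)·64 = 24.
So p(s) = det(sI - A) = s^3 + 6s^2 - 4s - 24.
Rational-root test: any integer root divides -24. Testing small divisors, s = -2 works: p(-2) = -8 + 24 + 8 + (-24) = 0, so (s + 2) is a factor.
Dividing, p(s) = (s + 2)(s^2 + 4s - 12).
Factor s^2 + 4s - 12: two numbers with sum -4 and product -12 are 2 and -6, so s^2 + 4s - 12 = (s - 2)(s + 6).
Hence p(s) = (s - 2) (s + 2) (s + 6), with roots -6, -2, 2.
At least one eigenvalue has non-negative real part, so the system is not asymptotically stable.

-6, -2, 2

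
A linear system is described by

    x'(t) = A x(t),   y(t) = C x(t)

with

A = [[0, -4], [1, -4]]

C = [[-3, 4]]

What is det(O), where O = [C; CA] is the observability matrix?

CA = [[4, -4]]
Observability matrix O = [C; CA] = [[-3, 4], [4, -4]]
det(O) = (-3)·(-4) - 4·4 = 12 - 16 = -4
Since det(O) ≠ 0, rank(O) = 2 and the system is completely observable.

-4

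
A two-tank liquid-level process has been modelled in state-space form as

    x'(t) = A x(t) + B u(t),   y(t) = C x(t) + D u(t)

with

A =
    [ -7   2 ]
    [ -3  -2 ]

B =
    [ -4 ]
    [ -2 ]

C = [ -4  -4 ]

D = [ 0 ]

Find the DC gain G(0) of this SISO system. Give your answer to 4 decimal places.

2.8000

G(0) = C(-A)^{-1}B + D = -C A^{-1} B + D.
det A = 20, so A^{-1} = (1/20)·adj(A) = [[-1/10, -1/10], [3/20, -7/20]]
A^{-1} B = [3/5, 1/10]^T
C A^{-1} B = -14/5
G(0) = D - C A^{-1} B = 0 - (-14/5) = 14/5 ≈ 2.8000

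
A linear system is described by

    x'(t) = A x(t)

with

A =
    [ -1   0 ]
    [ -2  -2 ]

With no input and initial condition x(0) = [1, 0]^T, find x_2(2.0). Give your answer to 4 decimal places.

det(sI - A) = s^2 - (tr A)s + det A, with tr A = (-1) + (-2) = -3 and det A = (-1)·(-2) - 0·(-2) = 2 - 0 = 2.
So p(s) = det(sI - A) = s^2 + 3s + 2.
Factor s^2 + 3s + 2: two numbers with sum -3 and product 2 are -1 and -2, so s^2 + 3s + 2 = (s + 1)(s + 2).
Hence p(s) = (s + 1) (s + 2), with roots -2, -1.
The eigenvalues -2, -1 are distinct and real, so A is diagonalisable and x(t) = e^{At} x(0) = V diag(e^{λ_i t}) V^{-1} x(0), where the columns of V are the eigenvectors.
λ = -2: A - (-2)I = [[1, 0], [-2, 0]]. Row 1 gives 1·v1 + 0·v2 = 0, so take v_1 = [0, -1]^T.
λ = -1: A - (-1)I = [[0, 0], [-2, -1]]. Row 2 gives (-2)·v1 + (-1)·v2 = 0, so take v_2 = [-1, 2]^T.
V = [v_1 v_2] = [[0, -1], [-1, 2]] has det V = -1, so V^{-1} = adj(V)/det V = [[-2, -1], [-1, 0]].
Modal coordinates z(0) = V^{-1} x(0): (-2)·1 + (-1)·0 = -2; (-1)·1 + 0·0 = -1; so z(0) = [-2, -1]^T.
x_2(t) = Σ_i (v_i)_2 · z_i(0) · e^{λ_i t} (row 2 of V times the modal terms).
x_2(2.0) = (-1)·(-2)·e^{-2·2.0} + 2·(-1)·e^{-1·2.0} = 2·0.018316 + (-2)·0.135335 = -0.2340.

-0.2340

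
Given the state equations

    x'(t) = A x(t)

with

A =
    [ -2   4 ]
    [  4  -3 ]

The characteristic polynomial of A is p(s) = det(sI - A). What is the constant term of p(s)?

For a 2×2 matrix, det(sI - A) = s^2 - (tr A)s + det A.
tr A = -5, det A = -10.
So p(s) = s^2 + 5s - 10.
The constant term is -10.

-10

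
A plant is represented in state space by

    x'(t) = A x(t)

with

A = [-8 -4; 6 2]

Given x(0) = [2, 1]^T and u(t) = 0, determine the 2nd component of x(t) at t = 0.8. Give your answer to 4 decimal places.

det(sI - A) = s^2 - (tr A)s + det A, with tr A = (-8) + 2 = -6 and det A = (-8)·2 - (-4)·6 = -16 - (-24) = 8.
So p(s) = det(sI - A) = s^2 + 6s + 8.
Factor s^2 + 6s + 8: two numbers with sum -6 and product 8 are -2 and -4, so s^2 + 6s + 8 = (s + 2)(s + 4).
Hence p(s) = (s + 2) (s + 4), with roots -4, -2.
The eigenvalues -4, -2 are distinct and real, so A is diagonalisable and x(t) = e^{At} x(0) = V diag(e^{λ_i t}) V^{-1} x(0), where the columns of V are the eigenvectors.
λ = -4: A - (-4)I = [[-4, -4], [6, 6]]. Row 1 gives (-4)·v1 + (-4)·v2 = 0, so take v_1 = [1, -1]^T.
λ = -2: A - (-2)I = [[-6, -4], [6, 4]]. Row 1 gives (-6)·v1 + (-4)·v2 = 0, so take v_2 = [-2, 3]^T.
V = [v_1 v_2] = [[1, -2], [-1, 3]] has det V = 1, so V^{-1} = adj(V)/det V = [[3, 2], [1, 1]].
Modal coordinates z(0) = V^{-1} x(0): 3·2 + 2·1 = 8; 1·2 + 1·1 = 3; so z(0) = [8, 3]^T.
x_2(t) = Σ_i (v_i)_2 · z_i(0) · e^{λ_i t} (row 2 of V times the modal terms).
x_2(0.8) = (-1)·8·e^{-4·0.8} + 3·3·e^{-2·0.8} = (-8)·0.040762 + 9·0.201897 = 1.4910.

1.4910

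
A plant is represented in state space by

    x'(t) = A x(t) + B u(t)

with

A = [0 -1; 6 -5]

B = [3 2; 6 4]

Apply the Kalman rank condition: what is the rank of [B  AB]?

AB = [[-6, -4], [-12, -8]]
Controllability matrix C = [B  AB] = [[3, 2, -6, -4], [6, 4, -12, -8]]
Every column of C is a scalar multiple of column 1 = [3, 6] (multipliers 1, 2/3, -2, -4/3), so the columns span a one-dimensional space.
C ≠ 0, hence rank(C) = 1.
rank(C) = 1 < n = 2, so the pair (A, B) is not completely controllable.

1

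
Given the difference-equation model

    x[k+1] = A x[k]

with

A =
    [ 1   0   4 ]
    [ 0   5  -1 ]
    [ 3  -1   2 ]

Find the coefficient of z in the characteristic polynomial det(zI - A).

Expand det(zI - A) for the 3×3 matrix.
p(z) = z^3 - 8z^2 + 4z + 51.
(Check: constant term = det(-A) = (-1)^3 det A = 51; coefficient of z^2 = -tr A = -8.)
The coefficient of z is 4.

4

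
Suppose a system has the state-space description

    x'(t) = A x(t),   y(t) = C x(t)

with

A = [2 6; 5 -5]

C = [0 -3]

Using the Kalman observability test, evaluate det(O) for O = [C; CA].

CA = [[-15, 15]]
Observability matrix O = [C; CA] = [[0, -3], [-15, 15]]
det(O) = 0·15 - (-3)·(-15) = 0 - 45 = -45
Since det(O) ≠ 0, rank(O) = 2 and the system is completely observable.

-45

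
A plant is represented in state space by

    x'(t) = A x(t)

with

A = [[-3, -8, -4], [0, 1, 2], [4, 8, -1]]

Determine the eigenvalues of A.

det(sI - A) = s^3 - (tr A)s^2 + (M11 + M22 + M33)s - det A, where Mii is the 2×2 principal minor of A obtained by deleting row i and column i.
tr A = (-3) + 1 + (-1) = -3; M11 = 1·(-1) - 2·8 = -1 - 16 = -17; M22 = (-3)·(-1) - (-4)·4 = 3 - (-16) = 19; M33 = (-3)·1 - (-8)·0 = -3 - 0 = -3; sum of minors = -1.
det A = (-3)·(1·(-1) - 2·8) - (-8)·(0·(-1) - 2·4) + (-4)·(0·8 - 1·4) = (-3)·(-17) - (-8)·(-8) + (-4)·(-4) = 3.
So p(s) = det(sI - A) = s^3 + 3s^2 - s - 3.
Rational-root test: any integer root divides -3. Testing small divisors, s = -1 works: p(-1) = -1 + 3 + 1 + (-3) = 0, so (s + 1) is a factor.
Dividing, p(s) = (s + 1)(s^2 + 2s - 3).
Factor s^2 + 2s - 3: two numbers with sum -2 and product -3 are 1 and -3, so s^2 + 2s - 3 = (s - 1)(s + 3).
Hence p(s) = (s - 1) (s + 1) (s + 3), with roots -3, -1, 1.
At least one eigenvalue has non-negative real part, so the system is not asymptotically stable.

-3, -1, 1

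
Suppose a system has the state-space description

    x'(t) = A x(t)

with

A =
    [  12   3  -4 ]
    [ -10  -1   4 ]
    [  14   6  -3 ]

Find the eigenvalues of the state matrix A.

det(sI - A) = s^3 - (tr A)s^2 + (M11 + M22 + M33)s - det A, where Mii is the 2×2 principal minor of A obtained by deleting row i and column i.
tr A = 12 + (-1) + (-3) = 8; M11 = (-1)·(-3) - 4·6 = 3 - 24 = -21; M22 = 12·(-3) - (-4)·14 = -36 - (-56) = 20; M33 = 12·(-1) - 3·(-10) = -12 - (-30) = 18; sum of minors = 17.
det A = 12·((-1)·(-3) - 4·6) - 3·((-10)·(-3) - 4·14) + (-4)·((-10)·6 - (-1)·14) = 12·(-21) - 3·(-26) + (-4)·(-46) = 10.
So p(s) = det(sI - A) = s^3 - 8s^2 + 17s - 10.
Rational-root test: any integer root divides -10. Testing small divisors, s = 1 works: p(1) = 1 + (-8) + 17 + (-10) = 0, so (s - 1) is a factor.
Dividing, p(s) = (s - 1)(s^2 - 7s + 10).
Factor s^2 - 7s + 10: two numbers with sum 7 and product 10 are 5 and 2, so s^2 - 7s + 10 = (s - 5)(s - 2).
Hence p(s) = (s - 5) (s - 2) (s - 1), with roots 1, 2, 5.
At least one eigenvalue has non-negative real part, so the system is not asymptotically stable.

1, 2, 5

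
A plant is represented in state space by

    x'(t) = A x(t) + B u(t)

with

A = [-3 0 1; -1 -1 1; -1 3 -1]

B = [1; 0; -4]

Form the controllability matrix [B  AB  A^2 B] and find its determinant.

AB = [[-7], [-5], [3]]
A^2B = [[24], [15], [-11]]
Controllability matrix C = [B  AB  A^2B] = [[1, -7, 24], [0, -5, 15], [-4, 3, -11]]
Expanding along the first row, det(C) = 1·((-5)·(-11) - 15·3) - (-7)·(0·(-11) - 15·(-4)) + 24·(0·3 - (-5)·(-4)) = 1·10 - (-7)·60 + 24·(-20) = -50
Since det(C) ≠ 0, rank(C) = 3 and the system is completely controllable.

-50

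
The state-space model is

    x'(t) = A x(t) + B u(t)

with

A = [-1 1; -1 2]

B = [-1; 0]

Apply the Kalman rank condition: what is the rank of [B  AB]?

2

AB = [[1], [1]]
Controllability matrix C = [B  AB] = [[-1, 1], [0, 1]]
det(C) = (-1)·1 - 1·0 = -1 - 0 = -1 ≠ 0, so rank(C) = 2.
rank(C) = 2 = n, so the pair (A, B) is completely controllable.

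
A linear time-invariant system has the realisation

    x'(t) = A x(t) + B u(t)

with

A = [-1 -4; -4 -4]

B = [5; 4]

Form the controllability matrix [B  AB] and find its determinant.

-96

AB = [[-21], [-36]]
Controllability matrix C = [B  AB] = [[5, -21], [4, -36]]
det(C) = 5·(-36) - (-21)·4 = -180 - (-84) = -96
Since det(C) ≠ 0, rank(C) = 2 and the system is completely controllable.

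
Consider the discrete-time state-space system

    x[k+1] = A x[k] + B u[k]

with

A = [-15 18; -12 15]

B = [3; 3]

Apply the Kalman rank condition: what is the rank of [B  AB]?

AB = [[9], [9]]
Controllability matrix C = [B  AB] = [[3, 9], [3, 9]]
Every column of C is a scalar multiple of column 1 = [3, 3] (multipliers 1, 3), so the columns span a one-dimensional space.
C ≠ 0, hence rank(C) = 1.
rank(C) = 1 < n = 2, so the pair (A, B) is not completely controllable.

1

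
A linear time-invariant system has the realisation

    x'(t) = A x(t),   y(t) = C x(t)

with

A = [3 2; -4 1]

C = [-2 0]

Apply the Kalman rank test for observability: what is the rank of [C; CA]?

CA = [[-6, -4]]
Observability matrix O = [C; CA] = [[-2, 0], [-6, -4]]
det(O) = (-2)·(-4) - 0·(-6) = 8 - 0 = 8 ≠ 0, so rank(O) = 2.
rank(O) = 2 = n, so the pair (A, C) is completely observable.

2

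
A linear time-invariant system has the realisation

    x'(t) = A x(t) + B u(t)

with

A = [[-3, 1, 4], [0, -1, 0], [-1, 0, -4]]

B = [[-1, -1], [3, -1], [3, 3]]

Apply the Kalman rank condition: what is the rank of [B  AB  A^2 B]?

3

AB = [[18, 14], [-3, 1], [-11, -11]]
A^2B = [[-101, -85], [3, -1], [26, 30]]
Controllability matrix C = [B  AB  A^2B] = [[-1, -1, 18, 14, -101, -85], [3, -1, -3, 1, 3, -1], [3, 3, -11, -11, 26, 30]]
Take the 3×3 submatrix of C formed by columns 1, 2, 3: [[-1, -1, 18], [3, -1, -3], [3, 3, -11]]. Its determinant is (-1)·((-1)·(-11) - (-3)·3) - (-1)·(3·(-11) - (-3)·3) + 18·(3·3 - (-1)·3) = (-1)·20 - (-1)·(-24) + 18·12 = 172 ≠ 0.
So rank(C) ≥ 3; since C has 3 rows, rank(C) = 3.
rank(C) = 3 = n, so the pair (A, B) is completely controllable.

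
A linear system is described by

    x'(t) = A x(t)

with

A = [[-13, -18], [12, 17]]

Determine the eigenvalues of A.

det(sI - A) = s^2 - (tr A)s + det A, with tr A = (-13) + 17 = 4 and det A = (-13)·17 - (-18)·12 = -221 - (-216) = -5.
So p(s) = det(sI - A) = s^2 - 4s - 5.
Factor s^2 - 4s - 5: two numbers with sum 4 and product -5 are 5 and -1, so s^2 - 4s - 5 = (s - 5)(s + 1).
Hence p(s) = (s - 5) (s + 1), with roots -1, 5.
At least one eigenvalue has non-negative real part, so the system is not asymptotically stable.

-1, 5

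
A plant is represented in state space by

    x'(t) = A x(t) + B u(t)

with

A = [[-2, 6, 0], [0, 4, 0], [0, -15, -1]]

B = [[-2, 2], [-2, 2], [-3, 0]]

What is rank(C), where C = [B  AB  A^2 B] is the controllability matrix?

AB = [[-8, 8], [-8, 8], [33, -30]]
A^2B = [[-32, 32], [-32, 32], [87, -90]]
Controllability matrix C = [B  AB  A^2B] = [[-2, 2, -8, 8, -32, 32], [-2, 2, -8, 8, -32, 32], [-3, 0, 33, -30, 87, -90]]
The rows r1, r2, r3 of C are linearly dependent: -r1 + r2 = 0 (check each entry), so rank(C) ≤ 2.
The 2×2 minor from rows 1, 3, columns 1, 2 is (-2)·0 - 2·(-3) = 0 - (-6) = 6 ≠ 0, so rank(C) = 2.
rank(C) = 2 < n = 3, so the pair (A, B) is not completely controllable.

2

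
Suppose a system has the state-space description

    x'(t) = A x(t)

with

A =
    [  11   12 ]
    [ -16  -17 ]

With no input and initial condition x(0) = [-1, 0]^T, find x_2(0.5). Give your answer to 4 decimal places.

2.0978

det(sI - A) = s^2 - (tr A)s + det A, with tr A = 11 + (-17) = -6 and det A = 11·(-17) - 12·(-16) = -187 - (-192) = 5.
So p(s) = det(sI - A) = s^2 + 6s + 5.
Factor s^2 + 6s + 5: two numbers with sum -6 and product 5 are -1 and -5, so s^2 + 6s + 5 = (s + 1)(s + 5).
Hence p(s) = (s + 1) (s + 5), with roots -5, -1.
The eigenvalues -5, -1 are distinct and real, so A is diagonalisable and x(t) = e^{At} x(0) = V diag(e^{λ_i t}) V^{-1} x(0), where the columns of V are the eigenvectors.
λ = -5: A - (-5)I = [[16, 12], [-16, -12]]. Row 1 gives 16·v1 + 12·v2 = 0, so take v_1 = [-3, 4]^T.
λ = -1: A - (-1)I = [[12, 12], [-16, -16]]. Row 1 gives 12·v1 + 12·v2 = 0, so take v_2 = [-1, 1]^T.
V = [v_1 v_2] = [[-3, -1], [4, 1]] has det V = 1, so V^{-1} = adj(V)/det V = [[1, 1], [-4, -3]].
Modal coordinates z(0) = V^{-1} x(0): 1·(-1) + 1·0 = -1; (-4)·(-1) + (-3)·0 = 4; so z(0) = [-1, 4]^T.
x_2(t) = Σ_i (v_i)_2 · z_i(0) · e^{λ_i t} (row 2 of V times the modal terms).
x_2(0.5) = 4·(-1)·e^{-5·0.5} + 1·4·e^{-1·0.5} = (-4)·0.082085 + 4·0.606531 = 2.0978.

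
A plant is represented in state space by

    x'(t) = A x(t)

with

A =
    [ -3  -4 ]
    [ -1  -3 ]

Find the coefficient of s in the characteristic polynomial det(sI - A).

For a 2×2 matrix, det(sI - A) = s^2 - (tr A)s + det A.
tr A = -6, det A = 5.
So p(s) = s^2 + 6s + 5.
The coefficient of s is 6.

6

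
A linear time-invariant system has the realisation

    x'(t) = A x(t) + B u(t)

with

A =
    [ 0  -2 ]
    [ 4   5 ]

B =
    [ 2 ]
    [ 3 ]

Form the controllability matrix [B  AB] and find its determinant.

64

AB = [[-6], [23]]
Controllability matrix C = [B  AB] = [[2, -6], [3, 23]]
det(C) = 2·23 - (-6)·3 = 46 - (-18) = 64
Since det(C) ≠ 0, rank(C) = 2 and the system is completely controllable.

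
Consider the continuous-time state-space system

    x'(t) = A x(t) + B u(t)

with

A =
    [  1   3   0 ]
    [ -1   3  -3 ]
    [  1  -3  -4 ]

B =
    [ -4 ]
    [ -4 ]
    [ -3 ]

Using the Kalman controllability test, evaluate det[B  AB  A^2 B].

2485

AB = [[-16], [1], [20]]
A^2B = [[-13], [-41], [-99]]
Controllability matrix C = [B  AB  A^2B] = [[-4, -16, -13], [-4, 1, -41], [-3, 20, -99]]
Expanding along the first row, det(C) = (-4)·(1·(-99) - (-41)·20) - (-16)·((-4)·(-99) - (-41)·(-3)) + (-13)·((-4)·20 - 1·(-3)) = (-4)·721 - (-16)·273 + (-13)·(-77) = 2485
Since det(C) ≠ 0, rank(C) = 3 and the system is completely controllable.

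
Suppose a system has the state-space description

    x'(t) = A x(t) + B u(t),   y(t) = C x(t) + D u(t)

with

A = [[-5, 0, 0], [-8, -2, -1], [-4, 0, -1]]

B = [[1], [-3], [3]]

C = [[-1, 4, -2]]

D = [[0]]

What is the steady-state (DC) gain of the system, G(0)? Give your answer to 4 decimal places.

G(0) = C(-A)^{-1}B + D = -C A^{-1} B + D.
det A = -10, so A^{-1} = (1/-10)·adj(A) = [[-1/5, 0, 0], [2/5, -1/2, 1/2], [4/5, 0, -1]]
A^{-1} B = [-1/5, 17/5, -11/5]^T
C A^{-1} B = 91/5
G(0) = D - C A^{-1} B = 0 - (91/5) = -91/5 ≈ -18.2000

-18.2000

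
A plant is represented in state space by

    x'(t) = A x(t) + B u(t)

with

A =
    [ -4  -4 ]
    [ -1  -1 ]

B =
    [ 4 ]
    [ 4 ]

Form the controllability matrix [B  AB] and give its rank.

AB = [[-32], [-8]]
Controllability matrix C = [B  AB] = [[4, -32], [4, -8]]
det(C) = 4·(-8) - (-32)·4 = -32 - (-128) = 96 ≠ 0, so rank(C) = 2.
rank(C) = 2 = n, so the pair (A, B) is completely controllable.

2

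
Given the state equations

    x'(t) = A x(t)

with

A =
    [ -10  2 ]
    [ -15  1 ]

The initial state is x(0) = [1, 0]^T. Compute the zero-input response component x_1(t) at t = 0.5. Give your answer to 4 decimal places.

-0.1842

det(sI - A) = s^2 - (tr A)s + det A, with tr A = (-10) + 1 = -9 and det A = (-10)·1 - 2·(-15) = -10 - (-30) = 20.
So p(s) = det(sI - A) = s^2 + 9s + 20.
Factor s^2 + 9s + 20: two numbers with sum -9 and product 20 are -4 and -5, so s^2 + 9s + 20 = (s + 4)(s + 5).
Hence p(s) = (s + 4) (s + 5), with roots -5, -4.
The eigenvalues -5, -4 are distinct and real, so A is diagonalisable and x(t) = e^{At} x(0) = V diag(e^{λ_i t}) V^{-1} x(0), where the columns of V are the eigenvectors.
λ = -5: A - (-5)I = [[-5, 2], [-15, 6]]. Row 1 gives (-5)·v1 + 2·v2 = 0, so take v_1 = [2, 5]^T.
λ = -4: A - (-4)I = [[-6, 2], [-15, 5]]. Row 1 gives (-6)·v1 + 2·v2 = 0, so take v_2 = [1, 3]^T.
V = [v_1 v_2] = [[2, 1], [5, 3]] has det V = 1, so V^{-1} = adj(V)/det V = [[3, -1], [-5, 2]].
Modal coordinates z(0) = V^{-1} x(0): 3·1 + (-1)·0 = 3; (-5)·1 + 2·0 = -5; so z(0) = [3, -5]^T.
x_1(t) = Σ_i (v_i)_1 · z_i(0) · e^{λ_i t} (row 1 of V times the modal terms).
x_1(0.5) = 2·3·e^{-5·0.5} + 1·(-5)·e^{-4·0.5} = 6·0.082085 + (-5)·0.135335 = -0.1842.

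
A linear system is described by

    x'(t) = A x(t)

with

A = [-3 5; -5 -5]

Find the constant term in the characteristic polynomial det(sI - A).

For a 2×2 matrix, det(sI - A) = s^2 - (tr A)s + det A.
tr A = -8, det A = 40.
So p(s) = s^2 + 8s + 40.
The constant term is 40.

40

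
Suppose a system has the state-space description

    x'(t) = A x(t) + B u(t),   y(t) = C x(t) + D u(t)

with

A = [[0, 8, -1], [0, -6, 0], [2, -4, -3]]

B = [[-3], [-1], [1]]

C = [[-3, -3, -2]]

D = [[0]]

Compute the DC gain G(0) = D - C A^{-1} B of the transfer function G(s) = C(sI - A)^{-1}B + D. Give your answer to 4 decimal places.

G(0) = C(-A)^{-1}B + D = -C A^{-1} B + D.
det A = -12, so A^{-1} = (1/-12)·adj(A) = [[-3/2, -7/3, 1/2], [0, -1/6, 0], [-1, -4/3, 0]]
A^{-1} B = [22/3, 1/6, 13/3]^T
C A^{-1} B = -187/6
G(0) = D - C A^{-1} B = 0 - (-187/6) = 187/6 ≈ 31.1667

31.1667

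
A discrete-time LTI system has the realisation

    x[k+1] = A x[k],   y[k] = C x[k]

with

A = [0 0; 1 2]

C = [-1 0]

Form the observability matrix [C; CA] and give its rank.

1

CA = [[0, 0]]
Observability matrix O = [C; CA] = [[-1, 0], [0, 0]]
Every row of O is a scalar multiple of row 1 = [-1, 0] (multipliers 1, 0), so the rows span a one-dimensional space.
O ≠ 0, hence rank(O) = 1.
rank(O) = 1 < n = 2, so the pair (A, C) is not completely observable.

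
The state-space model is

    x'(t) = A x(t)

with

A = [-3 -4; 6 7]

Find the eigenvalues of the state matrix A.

det(sI - A) = s^2 - (tr A)s + det A, with tr A = (-3) + 7 = 4 and det A = (-3)·7 - (-4)·6 = -21 - (-24) = 3.
So p(s) = det(sI - A) = s^2 - 4s + 3.
Factor s^2 - 4s + 3: two numbers with sum 4 and product 3 are 3 and 1, so s^2 - 4s + 3 = (s - 3)(s - 1).
Hence p(s) = (s - 3) (s - 1), with roots 1, 3.
At least one eigenvalue has non-negative real part, so the system is not asymptotically stable.

1, 3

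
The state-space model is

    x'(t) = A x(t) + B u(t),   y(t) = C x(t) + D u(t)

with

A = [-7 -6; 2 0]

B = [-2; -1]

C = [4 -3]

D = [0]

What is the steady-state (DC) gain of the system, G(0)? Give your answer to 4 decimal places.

4.7500

G(0) = C(-A)^{-1}B + D = -C A^{-1} B + D.
det A = 12, so A^{-1} = (1/12)·adj(A) = [[0, 1/2], [-1/6, -7/12]]
A^{-1} B = [-1/2, 11/12]^T
C A^{-1} B = -19/4
G(0) = D - C A^{-1} B = 0 - (-19/4) = 19/4 ≈ 4.7500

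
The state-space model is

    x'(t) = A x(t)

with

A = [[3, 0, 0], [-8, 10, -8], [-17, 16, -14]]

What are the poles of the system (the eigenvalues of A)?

-6, 2, 3

det(sI - A) = s^3 - (tr A)s^2 + (M11 + M22 + M33)s - det A, where Mii is the 2×2 principal minor of A obtained by deleting row i and column i.
tr A = 3 + 10 + (-14) = -1; M11 = 10·(-14) - (-8)·16 = -140 - (-128) = -12; M22 = 3·(-14) - 0·(-17) = -42 - 0 = -42; M33 = 3·10 - 0·(-8) = 30 - 0 = 30; sum of minors = -24.
det A = 3·(10·(-14) - (-8)·16) - 0·((-8)·(-14) - (-8)·(-17)) + 0·((-8)·16 - 10·(-17)) = 3·(-12) - 0·(-24) + 0·42 = -36.
So p(s) = det(sI - A) = s^3 + s^2 - 24s + 36.
Rational-root test: any integer root divides 36. Testing small divisors, s = 2 works: p(2) = 8 + 4 + (-48) + 36 = 0, so (s - 2) is a factor.
Dividing, p(s) = (s - 2)(s^2 + 3s - 18).
Factor s^2 + 3s - 18: two numbers with sum -3 and product -18 are 3 and -6, so s^2 + 3s - 18 = (s - 3)(s + 6).
Hence p(s) = (s - 3) (s - 2) (s + 6), with roots -6, 2, 3.
At least one eigenvalue has non-negative real part, so the system is not asymptotically stable.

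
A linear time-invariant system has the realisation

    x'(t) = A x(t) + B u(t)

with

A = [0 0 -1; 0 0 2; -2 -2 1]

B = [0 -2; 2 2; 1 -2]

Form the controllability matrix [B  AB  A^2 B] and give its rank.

3

AB = [[-1, 2], [2, -4], [-3, -2]]
A^2B = [[3, 2], [-6, -4], [-5, 2]]
Controllability matrix C = [B  AB  A^2B] = [[0, -2, -1, 2, 3, 2], [2, 2, 2, -4, -6, -4], [1, -2, -3, -2, -5, 2]]
Take the 3×3 submatrix of C formed by columns 1, 2, 3: [[0, -2, -1], [2, 2, 2], [1, -2, -3]]. Its determinant is 0·(2·(-3) - 2·(-2)) - (-2)·(2·(-3) - 2·1) + (-1)·(2·(-2) - 2·1) = 0·(-2) - (-2)·(-8) + (-1)·(-6) = -10 ≠ 0.
So rank(C) ≥ 3; since C has 3 rows, rank(C) = 3.
rank(C) = 3 = n, so the pair (A, B) is completely controllable.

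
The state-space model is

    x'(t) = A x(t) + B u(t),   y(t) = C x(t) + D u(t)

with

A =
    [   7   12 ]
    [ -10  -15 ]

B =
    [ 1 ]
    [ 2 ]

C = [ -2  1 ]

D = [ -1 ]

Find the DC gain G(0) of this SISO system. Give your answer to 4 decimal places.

-7.8000

G(0) = C(-A)^{-1}B + D = -C A^{-1} B + D.
det A = 15, so A^{-1} = (1/15)·adj(A) = [[-1, -4/5], [2/3, 7/15]]
A^{-1} B = [-13/5, 8/5]^T
C A^{-1} B = 34/5
G(0) = D - C A^{-1} B = -1 - (34/5) = -39/5 ≈ -7.8000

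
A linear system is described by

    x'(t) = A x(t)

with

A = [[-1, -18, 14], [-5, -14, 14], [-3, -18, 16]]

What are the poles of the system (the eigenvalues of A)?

det(sI - A) = s^3 - (tr A)s^2 + (M11 + M22 + M33)s - det A, where Mii is the 2×2 principal minor of A obtained by deleting row i and column i.
tr A = (-1) + (-14) + 16 = 1; M11 = (-14)·16 - 14·(-18) = -224 - (-252) = 28; M22 = (-1)·16 - 14·(-3) = -16 - (-42) = 26; M33 = (-1)·(-14) - (-18)·(-5) = 14 - 90 = -76; sum of minors = -22.
det A = (-1)·((-14)·16 - 14·(-18)) - (-18)·((-5)·16 - 14·(-3)) + 14·((-5)·(-18) - (-14)·(-3)) = (-1)·28 - (-18)·(-38) + 14·48 = -40.
So p(s) = det(sI - A) = s^3 - s^2 - 22s + 40.
Rational-root test: any integer root divides 40. Testing small divisors, s = 2 works: p(2) = 8 + (-4) + (-44) + 40 = 0, so (s - 2) is a factor.
Dividing, p(s) = (s - 2)(s^2 + s - 20).
Factor s^2 + s - 20: two numbers with sum -1 and product -20 are 4 and -5, so s^2 + s - 20 = (s - 4)(s + 5).
Hence p(s) = (s - 4) (s - 2) (s + 5), with roots -5, 2, 4.
At least one eigenvalue has non-negative real part, so the system is not asymptotically stable.

-5, 2, 4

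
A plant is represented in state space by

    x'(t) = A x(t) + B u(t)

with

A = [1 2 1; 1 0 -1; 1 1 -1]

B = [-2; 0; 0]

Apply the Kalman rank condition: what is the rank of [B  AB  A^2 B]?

AB = [[-2], [-2], [-2]]
A^2B = [[-8], [0], [-2]]
Controllability matrix C = [B  AB  A^2B] = [[-2, -2, -8], [0, -2, 0], [0, -2, -2]]
det(C) = (-2)·((-2)·(-2) - 0·(-2)) - (-2)·(0·(-2) - 0·0) + (-8)·(0·(-2) - (-2)·0) = (-2)·4 - (-2)·0 + (-8)·0 = -8 ≠ 0, so rank(C) = 3.
rank(C) = 3 = n, so the pair (A, B) is completely controllable.

3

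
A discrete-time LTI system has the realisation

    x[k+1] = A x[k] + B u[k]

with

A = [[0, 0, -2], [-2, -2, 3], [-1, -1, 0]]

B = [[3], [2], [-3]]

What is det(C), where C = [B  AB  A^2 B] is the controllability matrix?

AB = [[6], [-19], [-5]]
A^2B = [[10], [11], [13]]
Controllability matrix C = [B  AB  A^2B] = [[3, 6, 10], [2, -19, 11], [-3, -5, 13]]
Expanding along the first row, det(C) = 3·((-19)·13 - 11·(-5)) - 6·(2·13 - 11·(-3)) + 10·(2·(-5) - (-19)·(-3)) = 3·(-192) - 6·59 + 10·(-67) = -1600
Since det(C) ≠ 0, rank(C) = 3 and the system is completely controllable.

-1600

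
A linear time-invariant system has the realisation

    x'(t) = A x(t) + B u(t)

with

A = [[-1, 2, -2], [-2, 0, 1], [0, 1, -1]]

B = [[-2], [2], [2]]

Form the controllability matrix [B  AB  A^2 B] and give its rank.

3

AB = [[2], [6], [0]]
A^2B = [[10], [-4], [6]]
Controllability matrix C = [B  AB  A^2B] = [[-2, 2, 10], [2, 6, -4], [2, 0, 6]]
det(C) = (-2)·(6·6 - (-4)·0) - 2·(2·6 - (-4)·2) + 10·(2·0 - 6·2) = (-2)·36 - 2·20 + 10·(-12) = -232 ≠ 0, so rank(C) = 3.
rank(C) = 3 = n, so the pair (A, B) is completely controllable.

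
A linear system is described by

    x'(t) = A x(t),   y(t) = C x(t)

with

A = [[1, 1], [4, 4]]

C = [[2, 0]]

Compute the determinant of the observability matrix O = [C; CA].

CA = [[2, 2]]
Observability matrix O = [C; CA] = [[2, 0], [2, 2]]
det(O) = 2·2 - 0·2 = 4 - 0 = 4
Since det(O) ≠ 0, rank(O) = 2 and the system is completely observable.

4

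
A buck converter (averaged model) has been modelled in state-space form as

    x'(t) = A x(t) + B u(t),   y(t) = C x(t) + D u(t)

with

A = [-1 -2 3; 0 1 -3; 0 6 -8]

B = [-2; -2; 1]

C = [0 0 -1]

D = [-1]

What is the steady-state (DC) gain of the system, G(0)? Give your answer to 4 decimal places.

G(0) = C(-A)^{-1}B + D = -C A^{-1} B + D.
det A = -10, so A^{-1} = (1/-10)·adj(A) = [[-1, -1/5, -3/10], [0, -4/5, 3/10], [0, -3/5, 1/10]]
A^{-1} B = [21/10, 19/10, 13/10]^T
C A^{-1} B = -13/10
G(0) = D - C A^{-1} B = -1 - (-13/10) = 3/10 ≈ 0.3000

0.3000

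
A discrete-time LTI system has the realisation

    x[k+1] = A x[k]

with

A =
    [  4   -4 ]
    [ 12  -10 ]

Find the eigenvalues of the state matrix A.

det(zI - A) = z^2 - (tr A)z + det A, with tr A = 4 + (-10) = -6 and det A = 4·(-10) - (-4)·12 = -40 - (-48) = 8.
So p(z) = det(zI - A) = z^2 + 6z + 8.
Factor z^2 + 6z + 8: two numbers with sum -6 and product 8 are -2 and -4, so z^2 + 6z + 8 = (z + 2)(z + 4).
Hence p(z) = (z + 2) (z + 4), with roots -4, -2.

-4, -2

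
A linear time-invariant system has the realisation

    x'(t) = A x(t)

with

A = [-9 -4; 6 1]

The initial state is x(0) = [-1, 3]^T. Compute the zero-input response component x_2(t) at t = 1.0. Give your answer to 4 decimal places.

0.2785

det(sI - A) = s^2 - (tr A)s + det A, with tr A = (-9) + 1 = -8 and det A = (-9)·1 - (-4)·6 = -9 - (-24) = 15.
So p(s) = det(sI - A) = s^2 + 8s + 15.
Factor s^2 + 8s + 15: two numbers with sum -8 and product 15 are -3 and -5, so s^2 + 8s + 15 = (s + 3)(s + 5).
Hence p(s) = (s + 3) (s + 5), with roots -5, -3.
The eigenvalues -5, -3 are distinct and real, so A is diagonalisable and x(t) = e^{At} x(0) = V diag(e^{λ_i t}) V^{-1} x(0), where the columns of V are the eigenvectors.
λ = -5: A - (-5)I = [[-4, -4], [6, 6]]. Row 1 gives (-4)·v1 + (-4)·v2 = 0, so take v_1 = [1, -1]^T.
λ = -3: A - (-3)I = [[-6, -4], [6, 4]]. Row 1 gives (-6)·v1 + (-4)·v2 = 0, so take v_2 = [2, -3]^T.
V = [v_1 v_2] = [[1, 2], [-1, -3]] has det V = -1, so V^{-1} = adj(V)/det V = [[3, 2], [-1, -1]].
Modal coordinates z(0) = V^{-1} x(0): 3·(-1) + 2·3 = 3; (-1)·(-1) + (-1)·3 = -2; so z(0) = [3, -2]^T.
x_2(t) = Σ_i (v_i)_2 · z_i(0) · e^{λ_i t} (row 2 of V times the modal terms).
x_2(1.0) = (-1)·3·e^{-5·1.0} + (-3)·(-2)·e^{-3·1.0} = (-3)·0.006738 + 6·0.049787 = 0.2785.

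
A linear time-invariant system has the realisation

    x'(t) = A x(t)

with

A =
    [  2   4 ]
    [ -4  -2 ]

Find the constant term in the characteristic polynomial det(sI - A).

For a 2×2 matrix, det(sI - A) = s^2 - (tr A)s + det A.
tr A = 0, det A = 12.
So p(s) = s^2 + 12.
The constant term is 12.

12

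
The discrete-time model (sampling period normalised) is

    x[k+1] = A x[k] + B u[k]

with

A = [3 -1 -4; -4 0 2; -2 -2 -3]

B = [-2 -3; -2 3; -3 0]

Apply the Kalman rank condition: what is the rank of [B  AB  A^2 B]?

3

AB = [[8, -12], [2, 12], [17, 0]]
A^2B = [[-46, -48], [2, 48], [-71, 0]]
Controllability matrix C = [B  AB  A^2B] = [[-2, -3, 8, -12, -46, -48], [-2, 3, 2, 12, 2, 48], [-3, 0, 17, 0, -71, 0]]
Take the 3×3 submatrix of C formed by columns 1, 2, 3: [[-2, -3, 8], [-2, 3, 2], [-3, 0, 17]]. Its determinant is (-2)·(3·17 - 2·0) - (-3)·((-2)·17 - 2·(-3)) + 8·((-2)·0 - 3·(-3)) = (-2)·51 - (-3)·(-28) + 8·9 = -114 ≠ 0.
So rank(C) ≥ 3; since C has 3 rows, rank(C) = 3.
rank(C) = 3 = n, so the pair (A, B) is completely controllable.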